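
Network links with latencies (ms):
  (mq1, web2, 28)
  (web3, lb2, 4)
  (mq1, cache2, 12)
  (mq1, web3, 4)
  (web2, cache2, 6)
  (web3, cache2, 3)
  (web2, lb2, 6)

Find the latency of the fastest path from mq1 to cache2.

Checking several routes:
mq1-web3-lb2-web2-cache2: 4 + 4 + 6 + 6 = 20
mq1-web2-cache2: 28 + 6 = 34
mq1-web3-cache2: 4 + 3 = 7
mq1-cache2: 12
Best route has total 7 ms.

7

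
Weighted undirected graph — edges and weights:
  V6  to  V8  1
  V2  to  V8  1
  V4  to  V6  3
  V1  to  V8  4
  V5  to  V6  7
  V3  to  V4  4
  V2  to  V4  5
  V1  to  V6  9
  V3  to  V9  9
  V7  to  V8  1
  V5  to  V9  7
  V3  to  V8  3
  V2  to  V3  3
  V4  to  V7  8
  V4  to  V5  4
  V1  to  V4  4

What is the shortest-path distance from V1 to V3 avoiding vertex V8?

Checking several routes:
V1 -> V4 -> V3: 4 + 4 = 8
V1 -> V4 -> V5 -> V9 -> V3: 4 + 4 + 7 + 9 = 24
V1 -> V6 -> V4 -> V3: 9 + 3 + 4 = 16
V1 -> V6 -> V5 -> V4 -> V3: 9 + 7 + 4 + 4 = 24
V1 -> V4 -> V2 -> V3: 4 + 5 + 3 = 12
V1 -> V6 -> V4 -> V2 -> V3: 9 + 3 + 5 + 3 = 20
Shortest: 8.

8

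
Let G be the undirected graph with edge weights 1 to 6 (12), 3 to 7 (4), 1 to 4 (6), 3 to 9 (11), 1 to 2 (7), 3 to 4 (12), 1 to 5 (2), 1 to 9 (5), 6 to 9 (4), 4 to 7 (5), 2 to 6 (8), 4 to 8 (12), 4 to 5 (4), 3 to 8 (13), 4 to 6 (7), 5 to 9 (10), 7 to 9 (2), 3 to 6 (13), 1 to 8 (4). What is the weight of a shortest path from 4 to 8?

Comparing a few candidate routes:
4-7-9-1-8: 5 + 2 + 5 + 4 = 16
4-8: 12
4-1-8: 6 + 4 = 10
4-5-1-8: 4 + 2 + 4 = 10
Best route has total 10.

10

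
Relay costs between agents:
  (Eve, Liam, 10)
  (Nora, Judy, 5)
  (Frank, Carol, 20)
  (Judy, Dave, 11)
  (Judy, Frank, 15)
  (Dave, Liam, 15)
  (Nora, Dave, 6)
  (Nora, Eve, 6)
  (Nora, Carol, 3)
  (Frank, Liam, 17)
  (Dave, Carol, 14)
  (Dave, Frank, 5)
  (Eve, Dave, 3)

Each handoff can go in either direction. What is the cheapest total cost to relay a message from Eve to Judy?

11

Some routes from Eve to Judy:
Eve → Dave → Nora → Judy: 3 + 6 + 5 = 14
Eve → Nora → Judy: 6 + 5 = 11
Eve → Dave → Judy: 3 + 11 = 14
The minimum is 11.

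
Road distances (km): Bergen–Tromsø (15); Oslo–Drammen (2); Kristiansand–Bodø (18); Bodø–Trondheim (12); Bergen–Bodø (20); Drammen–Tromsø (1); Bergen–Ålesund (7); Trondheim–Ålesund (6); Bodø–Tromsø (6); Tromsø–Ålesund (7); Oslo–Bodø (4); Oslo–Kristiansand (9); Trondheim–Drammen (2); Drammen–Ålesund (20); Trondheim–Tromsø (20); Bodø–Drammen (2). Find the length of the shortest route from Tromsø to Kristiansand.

Checking several routes:
Tromsø -> Bodø -> Oslo -> Kristiansand: 6 + 4 + 9 = 19
Tromsø -> Drammen -> Oslo -> Kristiansand: 1 + 2 + 9 = 12
Tromsø -> Drammen -> Bodø -> Oslo -> Kristiansand: 1 + 2 + 4 + 9 = 16
Best route has total 12 km.

12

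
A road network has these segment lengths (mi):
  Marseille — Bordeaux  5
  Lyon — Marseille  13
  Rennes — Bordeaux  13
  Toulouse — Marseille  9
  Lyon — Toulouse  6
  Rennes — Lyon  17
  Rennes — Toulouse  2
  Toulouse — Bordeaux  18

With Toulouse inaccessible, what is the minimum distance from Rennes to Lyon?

17

Paths from Rennes to Lyon avoiding Toulouse:
Rennes→Lyon: 17
Rennes→Bordeaux→Marseille→Lyon: 13 + 5 + 13 = 31
Shortest: 17 mi.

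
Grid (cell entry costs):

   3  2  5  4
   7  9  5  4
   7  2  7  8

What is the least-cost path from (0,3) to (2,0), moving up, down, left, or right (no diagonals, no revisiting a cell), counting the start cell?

28

Path [0,3] → [0,2] → [0,1] → [0,0] → [1,0] → [2,0]: 4 + 5 + 2 + 3 + 7 + 7 = 28.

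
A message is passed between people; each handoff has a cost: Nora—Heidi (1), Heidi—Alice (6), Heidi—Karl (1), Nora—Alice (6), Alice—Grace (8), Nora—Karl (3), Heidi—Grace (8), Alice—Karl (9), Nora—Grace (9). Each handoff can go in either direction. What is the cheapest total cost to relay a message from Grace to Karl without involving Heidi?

12

Routes from Grace to Karl avoiding Heidi:
Grace-Nora-Alice-Karl: 9 + 6 + 9 = 24
Grace-Nora-Karl: 9 + 3 = 12
Grace-Alice-Karl: 8 + 9 = 17
Grace-Alice-Nora-Karl: 8 + 6 + 3 = 17
Shortest: 12.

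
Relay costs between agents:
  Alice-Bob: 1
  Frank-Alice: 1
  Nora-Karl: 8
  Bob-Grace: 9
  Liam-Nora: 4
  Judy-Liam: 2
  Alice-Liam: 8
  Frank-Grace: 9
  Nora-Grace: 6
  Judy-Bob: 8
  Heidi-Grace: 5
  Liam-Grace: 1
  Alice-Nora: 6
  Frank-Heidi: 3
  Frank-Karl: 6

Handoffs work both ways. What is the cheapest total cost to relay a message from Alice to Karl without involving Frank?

Checking several routes:
Alice - Bob - Judy - Liam - Nora - Karl: 1 + 8 + 2 + 4 + 8 = 23
Alice - Nora - Karl: 6 + 8 = 14
Alice - Liam - Grace - Nora - Karl: 8 + 1 + 6 + 8 = 23
Alice - Liam - Nora - Karl: 8 + 4 + 8 = 20
Best route has total 14.

14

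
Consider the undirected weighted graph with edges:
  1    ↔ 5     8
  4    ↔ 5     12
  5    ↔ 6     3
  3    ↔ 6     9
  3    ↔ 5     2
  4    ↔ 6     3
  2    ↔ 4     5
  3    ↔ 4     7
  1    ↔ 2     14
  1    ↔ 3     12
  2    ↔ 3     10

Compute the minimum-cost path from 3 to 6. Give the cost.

Some routes from 3 to 6:
3 -> 4 -> 6: 7 + 3 = 10
3 -> 6: 9
3 -> 5 -> 6: 2 + 3 = 5
3 -> 5 -> 4 -> 6: 2 + 12 + 3 = 17
Shortest: 5.

5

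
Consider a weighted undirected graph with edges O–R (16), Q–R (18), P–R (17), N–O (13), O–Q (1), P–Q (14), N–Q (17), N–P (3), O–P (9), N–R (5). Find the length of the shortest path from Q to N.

13

Checking several routes:
Q-P-N: 14 + 3 = 17
Q-O-R-N: 1 + 16 + 5 = 22
Q-O-N: 1 + 13 = 14
Q-O-P-N: 1 + 9 + 3 = 13
Q-N: 17
Best route has total 13.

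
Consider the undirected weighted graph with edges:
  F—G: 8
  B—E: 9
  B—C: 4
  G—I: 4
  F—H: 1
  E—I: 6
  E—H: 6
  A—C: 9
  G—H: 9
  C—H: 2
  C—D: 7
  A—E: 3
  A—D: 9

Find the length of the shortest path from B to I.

Comparing a few candidate routes:
B - E - I: 9 + 6 = 15
B - C - H - E - I: 4 + 2 + 6 + 6 = 18
B - C - H - F - G - I: 4 + 2 + 1 + 8 + 4 = 19
B - C - H - G - I: 4 + 2 + 9 + 4 = 19
Best route has total 15.

15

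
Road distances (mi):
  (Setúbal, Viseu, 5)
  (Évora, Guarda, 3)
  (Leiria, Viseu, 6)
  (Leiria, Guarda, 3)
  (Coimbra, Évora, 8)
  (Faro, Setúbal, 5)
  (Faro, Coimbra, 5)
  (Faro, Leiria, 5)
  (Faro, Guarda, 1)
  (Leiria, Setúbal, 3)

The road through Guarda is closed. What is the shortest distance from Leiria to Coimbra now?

Paths from Leiria to Coimbra avoiding Guarda:
Leiria-Viseu-Setúbal-Faro-Coimbra: 6 + 5 + 5 + 5 = 21
Leiria-Faro-Coimbra: 5 + 5 = 10
Leiria-Setúbal-Faro-Coimbra: 3 + 5 + 5 = 13
The minimum is 10 mi.

10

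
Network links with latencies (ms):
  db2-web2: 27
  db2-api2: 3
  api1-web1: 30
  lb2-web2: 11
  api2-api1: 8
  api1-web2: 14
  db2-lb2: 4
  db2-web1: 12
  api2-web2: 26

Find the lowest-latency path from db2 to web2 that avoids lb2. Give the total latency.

Some routes from db2 to web2 avoiding lb2:
db2 -> api2 -> web2: 3 + 26 = 29
db2 -> web2: 27
db2 -> api2 -> api1 -> web2: 3 + 8 + 14 = 25
The minimum is 25 ms.

25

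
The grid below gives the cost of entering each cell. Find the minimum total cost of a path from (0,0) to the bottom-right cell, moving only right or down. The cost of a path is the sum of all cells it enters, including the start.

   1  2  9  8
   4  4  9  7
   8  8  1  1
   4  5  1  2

Path (0,0) → (0,1) → (1,1) → (2,1) → (2,2) → (2,3) → (3,3): 1 + 2 + 4 + 8 + 1 + 1 + 2 = 19.

19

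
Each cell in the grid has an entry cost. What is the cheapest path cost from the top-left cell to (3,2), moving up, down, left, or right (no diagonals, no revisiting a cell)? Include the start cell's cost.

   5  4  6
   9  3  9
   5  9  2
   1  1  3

Best path: [0,0] -> [1,0] -> [2,0] -> [3,0] -> [3,1] -> [3,2]
Cost: 5 + 9 + 5 + 1 + 1 + 3 = 24

24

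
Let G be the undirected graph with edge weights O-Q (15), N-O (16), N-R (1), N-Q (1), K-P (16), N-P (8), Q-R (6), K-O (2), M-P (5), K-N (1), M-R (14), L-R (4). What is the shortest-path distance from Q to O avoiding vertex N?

15

Paths from Q to O avoiding N:
Q → R → M → P → K → O: 6 + 14 + 5 + 16 + 2 = 43
Q → O: 15
Best route has total 15.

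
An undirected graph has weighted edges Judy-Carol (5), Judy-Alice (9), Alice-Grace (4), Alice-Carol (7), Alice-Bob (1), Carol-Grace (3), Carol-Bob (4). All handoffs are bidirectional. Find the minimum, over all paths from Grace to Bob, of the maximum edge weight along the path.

4

A few of the Grace→Bob routes:
Grace - Alice - Bob: max(4, 1) = 4
Grace - Alice - Carol - Bob: max(4, 7, 4) = 7
Grace - Carol - Alice - Bob: max(3, 7, 1) = 7
Grace - Carol - Bob: max(3, 4) = 4
The minimum achievable maximum is 4.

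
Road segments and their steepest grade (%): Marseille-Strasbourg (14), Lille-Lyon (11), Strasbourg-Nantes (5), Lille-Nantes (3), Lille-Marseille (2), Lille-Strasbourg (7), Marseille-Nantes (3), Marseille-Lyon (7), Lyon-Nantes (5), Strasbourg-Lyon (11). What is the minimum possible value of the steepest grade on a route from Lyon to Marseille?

Checking several routes:
Lyon -> Nantes -> Marseille: max(5, 3) = 5
Lyon -> Nantes -> Strasbourg -> Lille -> Marseille: max(5, 5, 7, 2) = 7
Lyon -> Lille -> Nantes -> Marseille: max(11, 3, 3) = 11
Lyon -> Lille -> Marseille: max(11, 2) = 11
Lyon -> Nantes -> Lille -> Marseille: max(5, 3, 2) = 5
Lyon -> Marseille: max(7) = 7
The minimum achievable maximum is 5%.

5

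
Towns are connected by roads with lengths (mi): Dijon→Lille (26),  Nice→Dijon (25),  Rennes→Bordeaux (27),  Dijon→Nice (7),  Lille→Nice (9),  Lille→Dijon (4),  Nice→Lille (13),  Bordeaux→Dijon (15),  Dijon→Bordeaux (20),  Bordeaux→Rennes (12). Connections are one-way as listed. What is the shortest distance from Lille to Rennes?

Paths from Lille to Rennes:
Lille-Nice-Dijon-Bordeaux-Rennes: 9 + 25 + 20 + 12 = 66
Lille-Dijon-Bordeaux-Rennes: 4 + 20 + 12 = 36
Shortest: 36 mi.

36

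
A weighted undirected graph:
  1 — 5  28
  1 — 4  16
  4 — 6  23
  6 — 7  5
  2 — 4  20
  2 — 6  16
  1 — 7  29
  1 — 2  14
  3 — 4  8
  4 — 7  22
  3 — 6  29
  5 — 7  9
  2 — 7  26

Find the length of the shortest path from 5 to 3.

Some routes from 5 to 3:
5→7→6→4→3: 9 + 5 + 23 + 8 = 45
5→7→4→3: 9 + 22 + 8 = 39
5→7→6→3: 9 + 5 + 29 = 43
Best route has total 39.

39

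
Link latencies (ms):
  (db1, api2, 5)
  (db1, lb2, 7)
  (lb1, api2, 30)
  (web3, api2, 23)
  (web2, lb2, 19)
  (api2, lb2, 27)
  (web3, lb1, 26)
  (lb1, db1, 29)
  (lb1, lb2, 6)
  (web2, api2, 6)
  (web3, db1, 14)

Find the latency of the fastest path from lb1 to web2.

24

Comparing a few candidate routes:
lb1-lb2-db1-api2-web2: 6 + 7 + 5 + 6 = 24
lb1-lb2-api2-web2: 6 + 27 + 6 = 39
lb1-web3-db1-api2-web2: 26 + 14 + 5 + 6 = 51
lb1-lb2-web2: 6 + 19 = 25
lb1-db1-api2-web2: 29 + 5 + 6 = 40
lb1-api2-web2: 30 + 6 = 36
The minimum is 24 ms.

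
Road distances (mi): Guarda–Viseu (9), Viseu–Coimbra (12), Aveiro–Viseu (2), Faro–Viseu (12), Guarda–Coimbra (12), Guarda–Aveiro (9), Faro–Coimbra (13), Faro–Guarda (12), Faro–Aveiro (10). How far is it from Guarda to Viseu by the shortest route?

Some routes from Guarda to Viseu:
Guarda→Aveiro→Viseu: 9 + 2 = 11
Guarda→Faro→Aveiro→Viseu: 12 + 10 + 2 = 24
Guarda→Viseu: 9
Guarda→Coimbra→Viseu: 12 + 12 = 24
Best route has total 9 mi.

9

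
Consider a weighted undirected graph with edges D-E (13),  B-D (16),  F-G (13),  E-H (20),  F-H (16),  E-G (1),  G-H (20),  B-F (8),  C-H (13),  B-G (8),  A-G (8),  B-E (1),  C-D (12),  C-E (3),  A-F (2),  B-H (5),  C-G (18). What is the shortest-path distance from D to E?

Some routes from D to E:
D → E: 13
D → B → G → E: 16 + 8 + 1 = 25
D → C → E: 12 + 3 = 15
D → B → E: 16 + 1 = 17
Shortest: 13.

13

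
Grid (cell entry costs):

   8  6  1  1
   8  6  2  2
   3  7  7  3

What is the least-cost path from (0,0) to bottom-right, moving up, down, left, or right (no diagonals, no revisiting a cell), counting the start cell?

Cheapest: (0,0) (0,1) (0,2) (0,3) (1,3) (2,3)
  8 + 6 + 1 + 1 + 2 + 3 = 21

21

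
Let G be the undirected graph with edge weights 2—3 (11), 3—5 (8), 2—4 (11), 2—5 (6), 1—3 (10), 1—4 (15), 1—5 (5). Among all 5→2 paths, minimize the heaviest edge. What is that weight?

A few of the 5→2 routes:
5 - 1 - 3 - 2: max(5, 10, 11) = 11
5 - 3 - 2: max(8, 11) = 11
5 - 2: max(6) = 6
The minimum achievable maximum is 6.

6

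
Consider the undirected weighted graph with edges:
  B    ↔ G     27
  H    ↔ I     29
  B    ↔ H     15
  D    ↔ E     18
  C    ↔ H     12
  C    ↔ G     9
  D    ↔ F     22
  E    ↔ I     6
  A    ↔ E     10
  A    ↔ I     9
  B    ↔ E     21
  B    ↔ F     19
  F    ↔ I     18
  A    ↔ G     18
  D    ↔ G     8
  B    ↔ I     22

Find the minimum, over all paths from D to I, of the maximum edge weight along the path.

18

A few of the D→I routes:
D - G - A - I: max(8, 18, 9) = 18
D - E - A - I: max(18, 10, 9) = 18
D - G - A - E - I: max(8, 18, 10, 6) = 18
The minimum achievable maximum is 18.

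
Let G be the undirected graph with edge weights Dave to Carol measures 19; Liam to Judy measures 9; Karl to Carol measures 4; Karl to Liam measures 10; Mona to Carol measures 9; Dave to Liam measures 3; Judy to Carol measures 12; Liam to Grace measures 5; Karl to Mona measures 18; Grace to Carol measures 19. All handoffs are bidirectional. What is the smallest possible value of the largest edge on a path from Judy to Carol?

Comparing a few candidate routes:
Judy -> Liam -> Grace -> Carol: max(9, 5, 19) = 19
Judy -> Liam -> Karl -> Mona -> Carol: max(9, 10, 18, 9) = 18
Judy -> Carol: max(12) = 12
Judy -> Liam -> Karl -> Carol: max(9, 10, 4) = 10
Smallest bottleneck: 10.

10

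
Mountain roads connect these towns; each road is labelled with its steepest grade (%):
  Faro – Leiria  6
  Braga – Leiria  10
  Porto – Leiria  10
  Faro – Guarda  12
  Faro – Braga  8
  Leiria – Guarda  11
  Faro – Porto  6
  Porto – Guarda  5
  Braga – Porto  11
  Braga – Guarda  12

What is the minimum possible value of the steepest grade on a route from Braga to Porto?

Comparing a few candidate routes:
Braga - Faro - Leiria - Porto: max(8, 6, 10) = 10
Braga - Leiria - Porto: max(10, 10) = 10
Braga - Faro - Porto: max(8, 6) = 8
Braga - Leiria - Faro - Porto: max(10, 6, 6) = 10
Smallest bottleneck: 8%.

8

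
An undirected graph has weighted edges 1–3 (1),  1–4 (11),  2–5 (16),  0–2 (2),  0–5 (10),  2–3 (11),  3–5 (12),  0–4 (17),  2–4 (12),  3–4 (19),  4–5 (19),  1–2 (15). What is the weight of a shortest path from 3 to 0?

Checking several routes:
3-1-4-2-0: 1 + 11 + 12 + 2 = 26
3-5-0: 12 + 10 = 22
3-2-0: 11 + 2 = 13
3-1-2-0: 1 + 15 + 2 = 18
Best route has total 13.

13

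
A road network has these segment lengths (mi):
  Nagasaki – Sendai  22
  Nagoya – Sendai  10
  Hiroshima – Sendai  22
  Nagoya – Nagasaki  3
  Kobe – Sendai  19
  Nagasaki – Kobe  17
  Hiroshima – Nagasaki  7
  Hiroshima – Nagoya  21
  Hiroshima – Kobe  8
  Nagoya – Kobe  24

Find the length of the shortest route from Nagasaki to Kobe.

15

Checking several routes:
Nagasaki -> Nagoya -> Hiroshima -> Kobe: 3 + 21 + 8 = 32
Nagasaki -> Nagoya -> Sendai -> Kobe: 3 + 10 + 19 = 32
Nagasaki -> Hiroshima -> Kobe: 7 + 8 = 15
Nagasaki -> Nagoya -> Kobe: 3 + 24 = 27
Nagasaki -> Kobe: 17
Shortest: 15 mi.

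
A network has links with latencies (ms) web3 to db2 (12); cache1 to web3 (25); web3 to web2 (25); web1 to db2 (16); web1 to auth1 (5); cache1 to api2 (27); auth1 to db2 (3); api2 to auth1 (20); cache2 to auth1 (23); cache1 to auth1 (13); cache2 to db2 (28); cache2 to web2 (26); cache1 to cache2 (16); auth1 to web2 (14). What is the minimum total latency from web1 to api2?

25

Some routes from web1 to api2:
web1→auth1→cache1→api2: 5 + 13 + 27 = 45
web1→auth1→api2: 5 + 20 = 25
web1→db2→auth1→cache1→api2: 16 + 3 + 13 + 27 = 59
web1→auth1→cache2→cache1→api2: 5 + 23 + 16 + 27 = 71
web1→db2→auth1→api2: 16 + 3 + 20 = 39
The minimum is 25 ms.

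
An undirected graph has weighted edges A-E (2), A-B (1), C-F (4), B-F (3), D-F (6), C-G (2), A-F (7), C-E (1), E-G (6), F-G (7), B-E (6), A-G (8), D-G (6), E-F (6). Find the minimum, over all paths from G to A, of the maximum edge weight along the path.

2

Checking several routes:
G - C - E - A: max(2, 1, 2) = 2
G - D - F - B - E - A: max(6, 6, 3, 6, 2) = 6
G - C - F - B - A: max(2, 4, 3, 1) = 4
The minimum achievable maximum is 2.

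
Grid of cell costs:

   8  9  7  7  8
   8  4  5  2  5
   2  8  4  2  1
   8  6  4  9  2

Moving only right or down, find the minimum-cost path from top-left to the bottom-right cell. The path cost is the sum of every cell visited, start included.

32

Best path: (0,0) (1,0) (1,1) (1,2) (1,3) (2,3) (2,4) (3,4)
Cost: 8 + 8 + 4 + 5 + 2 + 2 + 1 + 2 = 32
(Top row then right column would cost 47.)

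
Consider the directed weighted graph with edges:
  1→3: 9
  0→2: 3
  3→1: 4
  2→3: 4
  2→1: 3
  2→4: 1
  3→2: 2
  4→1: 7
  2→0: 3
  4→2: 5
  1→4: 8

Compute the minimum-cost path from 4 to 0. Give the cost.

8

Paths from 4 to 0:
4-1-3-2-0: 7 + 9 + 2 + 3 = 21
4-2-0: 5 + 3 = 8
Shortest: 8.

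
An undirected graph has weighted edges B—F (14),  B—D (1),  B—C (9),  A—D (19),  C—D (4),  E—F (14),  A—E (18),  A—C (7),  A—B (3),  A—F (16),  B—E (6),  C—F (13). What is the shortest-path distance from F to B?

Some routes from F to B:
F - C - D - B: 13 + 4 + 1 = 18
F - C - B: 13 + 9 = 22
F - B: 14
F - E - B: 14 + 6 = 20
F - A - B: 16 + 3 = 19
Best route has total 14.

14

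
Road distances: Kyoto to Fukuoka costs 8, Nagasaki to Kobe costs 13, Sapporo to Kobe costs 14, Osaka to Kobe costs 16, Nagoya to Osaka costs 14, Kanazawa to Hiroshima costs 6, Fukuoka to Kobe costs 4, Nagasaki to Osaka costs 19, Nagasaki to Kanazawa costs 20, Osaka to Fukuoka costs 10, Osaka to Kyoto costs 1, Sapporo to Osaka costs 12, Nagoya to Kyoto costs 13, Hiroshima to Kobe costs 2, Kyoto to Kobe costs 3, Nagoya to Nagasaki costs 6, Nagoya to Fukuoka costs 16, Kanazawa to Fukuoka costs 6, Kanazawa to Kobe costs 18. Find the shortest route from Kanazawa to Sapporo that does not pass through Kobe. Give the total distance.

27

Checking several routes:
Kanazawa→Fukuoka→Nagoya→Osaka→Sapporo: 6 + 16 + 14 + 12 = 48
Kanazawa→Fukuoka→Nagoya→Kyoto→Osaka→Sapporo: 6 + 16 + 13 + 1 + 12 = 48
Kanazawa→Nagasaki→Osaka→Sapporo: 20 + 19 + 12 = 51
Kanazawa→Fukuoka→Osaka→Sapporo: 6 + 10 + 12 = 28
Kanazawa→Nagasaki→Nagoya→Kyoto→Osaka→Sapporo: 20 + 6 + 13 + 1 + 12 = 52
Kanazawa→Fukuoka→Kyoto→Osaka→Sapporo: 6 + 8 + 1 + 12 = 27
Best route has total 27.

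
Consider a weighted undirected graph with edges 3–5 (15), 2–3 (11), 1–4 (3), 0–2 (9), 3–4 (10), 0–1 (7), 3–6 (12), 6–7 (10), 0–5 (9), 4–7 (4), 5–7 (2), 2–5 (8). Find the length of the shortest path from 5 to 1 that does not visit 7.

Some routes from 5 to 1 avoiding 7:
5-3-4-1: 15 + 10 + 3 = 28
5-0-1: 9 + 7 = 16
5-2-0-1: 8 + 9 + 7 = 24
Best route has total 16.

16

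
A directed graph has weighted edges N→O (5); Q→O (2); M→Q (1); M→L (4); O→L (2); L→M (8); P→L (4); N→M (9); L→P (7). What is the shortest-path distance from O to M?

Paths from O to M:
O -> L -> M: 2 + 8 = 10
Best route has total 10.

10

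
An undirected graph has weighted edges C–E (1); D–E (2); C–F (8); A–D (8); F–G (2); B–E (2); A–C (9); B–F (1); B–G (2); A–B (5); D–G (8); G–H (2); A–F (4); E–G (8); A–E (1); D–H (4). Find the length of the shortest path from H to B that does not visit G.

Checking several routes:
H → D → E → C → F → B: 4 + 2 + 1 + 8 + 1 = 16
H → D → E → A → B: 4 + 2 + 1 + 5 = 12
H → D → E → B: 4 + 2 + 2 = 8
H → D → A → B: 4 + 8 + 5 = 17
H → D → E → A → F → B: 4 + 2 + 1 + 4 + 1 = 12
H → D → A → E → B: 4 + 8 + 1 + 2 = 15
Best route has total 8.

8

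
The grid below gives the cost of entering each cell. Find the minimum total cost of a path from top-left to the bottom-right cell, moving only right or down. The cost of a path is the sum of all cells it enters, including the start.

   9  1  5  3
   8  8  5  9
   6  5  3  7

Best path: (0,0) (0,1) (0,2) (1,2) (2,2) (2,3)
Cost: 9 + 1 + 5 + 5 + 3 + 7 = 30

30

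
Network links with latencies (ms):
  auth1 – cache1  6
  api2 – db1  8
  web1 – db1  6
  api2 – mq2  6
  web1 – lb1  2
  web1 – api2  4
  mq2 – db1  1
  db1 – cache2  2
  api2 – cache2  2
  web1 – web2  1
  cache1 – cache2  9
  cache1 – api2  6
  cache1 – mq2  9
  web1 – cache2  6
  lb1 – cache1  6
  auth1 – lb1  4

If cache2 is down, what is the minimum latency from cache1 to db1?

10

Checking several routes:
cache1 -> lb1 -> web1 -> db1: 6 + 2 + 6 = 14
cache1 -> api2 -> mq2 -> db1: 6 + 6 + 1 = 13
cache1 -> api2 -> web1 -> db1: 6 + 4 + 6 = 16
cache1 -> api2 -> db1: 6 + 8 = 14
cache1 -> mq2 -> db1: 9 + 1 = 10
Shortest: 10 ms.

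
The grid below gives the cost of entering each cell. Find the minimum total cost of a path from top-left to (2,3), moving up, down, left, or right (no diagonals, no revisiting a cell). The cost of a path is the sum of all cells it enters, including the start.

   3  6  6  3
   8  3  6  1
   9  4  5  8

Path [0,0] [0,1] [0,2] [0,3] [1,3] [2,3]: 3 + 6 + 6 + 3 + 1 + 8 = 27.

27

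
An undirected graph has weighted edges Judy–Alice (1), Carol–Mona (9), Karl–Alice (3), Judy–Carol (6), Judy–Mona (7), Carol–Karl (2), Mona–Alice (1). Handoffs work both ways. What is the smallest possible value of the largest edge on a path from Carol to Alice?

3

Comparing a few candidate routes:
Carol-Judy-Alice: max(6, 1) = 6
Carol-Judy-Mona-Alice: max(6, 7, 1) = 7
Carol-Karl-Alice: max(2, 3) = 3
Smallest bottleneck: 3.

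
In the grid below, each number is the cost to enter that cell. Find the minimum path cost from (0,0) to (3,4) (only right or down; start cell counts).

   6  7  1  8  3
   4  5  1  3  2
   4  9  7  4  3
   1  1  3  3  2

24

Path [0,0] [1,0] [2,0] [3,0] [3,1] [3,2] [3,3] [3,4]: 6 + 4 + 4 + 1 + 1 + 3 + 3 + 2 = 24.
(Top row then right column would cost 32.)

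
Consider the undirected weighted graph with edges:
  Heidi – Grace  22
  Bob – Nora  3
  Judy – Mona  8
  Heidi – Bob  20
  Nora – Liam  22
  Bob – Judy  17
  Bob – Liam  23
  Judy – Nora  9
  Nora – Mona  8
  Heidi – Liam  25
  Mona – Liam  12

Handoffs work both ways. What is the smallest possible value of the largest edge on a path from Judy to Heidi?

20

Checking several routes:
Judy -> Mona -> Liam -> Nora -> Bob -> Heidi: max(8, 12, 22, 3, 20) = 22
Judy -> Nora -> Bob -> Heidi: max(9, 3, 20) = 20
Judy -> Bob -> Heidi: max(17, 20) = 20
Judy -> Mona -> Liam -> Bob -> Heidi: max(8, 12, 23, 20) = 23
Judy -> Mona -> Nora -> Bob -> Heidi: max(8, 8, 3, 20) = 20
Smallest bottleneck: 20.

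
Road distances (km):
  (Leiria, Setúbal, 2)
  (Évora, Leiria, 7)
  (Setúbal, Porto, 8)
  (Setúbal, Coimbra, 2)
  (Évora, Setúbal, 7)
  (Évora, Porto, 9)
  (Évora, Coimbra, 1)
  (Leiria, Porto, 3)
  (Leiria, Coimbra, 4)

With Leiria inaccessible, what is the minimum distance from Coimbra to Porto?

10

Candidate routes:
Coimbra→Évora→Setúbal→Porto: 1 + 7 + 8 = 16
Coimbra→Évora→Porto: 1 + 9 = 10
Coimbra→Setúbal→Évora→Porto: 2 + 7 + 9 = 18
Coimbra→Setúbal→Porto: 2 + 8 = 10
Shortest: 10 km.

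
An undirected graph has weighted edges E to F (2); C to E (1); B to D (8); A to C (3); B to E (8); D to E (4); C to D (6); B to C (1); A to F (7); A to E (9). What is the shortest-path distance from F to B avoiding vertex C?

10

Candidate routes:
F-E-B: 2 + 8 = 10
F-A-E-B: 7 + 9 + 8 = 24
F-A-E-D-B: 7 + 9 + 4 + 8 = 28
F-E-D-B: 2 + 4 + 8 = 14
The minimum is 10.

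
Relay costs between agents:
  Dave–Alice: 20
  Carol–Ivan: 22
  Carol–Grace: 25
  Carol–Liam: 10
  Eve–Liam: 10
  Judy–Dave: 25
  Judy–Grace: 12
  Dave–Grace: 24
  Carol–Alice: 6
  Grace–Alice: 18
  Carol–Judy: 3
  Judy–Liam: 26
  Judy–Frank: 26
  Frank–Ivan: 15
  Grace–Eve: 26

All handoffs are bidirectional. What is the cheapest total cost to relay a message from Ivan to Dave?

A few of the Ivan→Dave routes:
Ivan→Frank→Judy→Dave: 15 + 26 + 25 = 66
Ivan→Carol→Judy→Dave: 22 + 3 + 25 = 50
Ivan→Carol→Alice→Dave: 22 + 6 + 20 = 48
Ivan→Carol→Judy→Grace→Dave: 22 + 3 + 12 + 24 = 61
The minimum is 48.

48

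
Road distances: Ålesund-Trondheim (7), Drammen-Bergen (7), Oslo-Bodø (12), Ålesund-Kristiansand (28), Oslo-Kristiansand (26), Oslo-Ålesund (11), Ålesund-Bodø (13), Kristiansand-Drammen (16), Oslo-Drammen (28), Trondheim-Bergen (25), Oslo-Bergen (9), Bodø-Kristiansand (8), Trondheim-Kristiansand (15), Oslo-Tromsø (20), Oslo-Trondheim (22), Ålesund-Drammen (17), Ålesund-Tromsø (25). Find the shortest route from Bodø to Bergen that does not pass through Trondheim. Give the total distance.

Comparing a few candidate routes:
Bodø -> Ålesund -> Oslo -> Bergen: 13 + 11 + 9 = 33
Bodø -> Kristiansand -> Drammen -> Bergen: 8 + 16 + 7 = 31
Bodø -> Oslo -> Bergen: 12 + 9 = 21
The minimum is 21.

21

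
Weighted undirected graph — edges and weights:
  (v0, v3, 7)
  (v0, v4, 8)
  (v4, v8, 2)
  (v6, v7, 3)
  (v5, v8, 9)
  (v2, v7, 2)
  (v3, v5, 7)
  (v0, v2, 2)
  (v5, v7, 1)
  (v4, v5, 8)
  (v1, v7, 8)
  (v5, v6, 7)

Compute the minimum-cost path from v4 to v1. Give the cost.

Checking several routes:
v4 - v8 - v5 - v7 - v1: 2 + 9 + 1 + 8 = 20
v4 - v0 - v2 - v7 - v1: 8 + 2 + 2 + 8 = 20
v4 - v5 - v6 - v7 - v1: 8 + 7 + 3 + 8 = 26
v4 - v8 - v5 - v6 - v7 - v1: 2 + 9 + 7 + 3 + 8 = 29
v4 - v0 - v3 - v5 - v7 - v1: 8 + 7 + 7 + 1 + 8 = 31
v4 - v5 - v7 - v1: 8 + 1 + 8 = 17
The minimum is 17.

17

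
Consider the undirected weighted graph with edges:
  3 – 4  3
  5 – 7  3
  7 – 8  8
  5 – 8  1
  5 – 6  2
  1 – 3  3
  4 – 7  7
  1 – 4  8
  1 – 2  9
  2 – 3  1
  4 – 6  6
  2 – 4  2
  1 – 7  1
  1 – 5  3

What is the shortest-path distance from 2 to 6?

Checking several routes:
2 → 4 → 6: 2 + 6 = 8
2 → 4 → 3 → 1 → 5 → 6: 2 + 3 + 3 + 3 + 2 = 13
2 → 3 → 1 → 5 → 6: 1 + 3 + 3 + 2 = 9
2 → 3 → 4 → 6: 1 + 3 + 6 = 10
2 → 3 → 1 → 7 → 5 → 6: 1 + 3 + 1 + 3 + 2 = 10
Best route has total 8.

8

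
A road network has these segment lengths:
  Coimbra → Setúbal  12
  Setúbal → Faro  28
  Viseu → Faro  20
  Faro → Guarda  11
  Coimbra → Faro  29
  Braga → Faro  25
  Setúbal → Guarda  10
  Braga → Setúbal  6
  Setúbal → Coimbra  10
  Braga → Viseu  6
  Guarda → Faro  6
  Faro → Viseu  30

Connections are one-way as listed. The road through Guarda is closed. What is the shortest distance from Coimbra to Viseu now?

59

Routes from Coimbra to Viseu avoiding Guarda:
Coimbra -> Setúbal -> Faro -> Viseu: 12 + 28 + 30 = 70
Coimbra -> Faro -> Viseu: 29 + 30 = 59
Shortest: 59.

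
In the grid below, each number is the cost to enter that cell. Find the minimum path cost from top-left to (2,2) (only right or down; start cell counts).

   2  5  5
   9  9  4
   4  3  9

25

Take r0c0 → r0c1 → r0c2 → r1c2 → r2c2 for a total of 2 + 5 + 5 + 4 + 9 = 25.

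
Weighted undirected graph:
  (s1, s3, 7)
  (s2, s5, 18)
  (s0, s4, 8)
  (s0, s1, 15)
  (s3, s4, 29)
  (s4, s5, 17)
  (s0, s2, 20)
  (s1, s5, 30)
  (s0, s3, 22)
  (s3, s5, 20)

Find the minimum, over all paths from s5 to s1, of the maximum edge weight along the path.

17

A few of the s5→s1 routes:
s5→s2→s0→s1: max(18, 20, 15) = 20
s5→s4→s0→s3→s1: max(17, 8, 22, 7) = 22
s5→s2→s0→s3→s1: max(18, 20, 22, 7) = 22
s5→s4→s0→s1: max(17, 8, 15) = 17
s5→s3→s1: max(20, 7) = 20
Smallest bottleneck: 17.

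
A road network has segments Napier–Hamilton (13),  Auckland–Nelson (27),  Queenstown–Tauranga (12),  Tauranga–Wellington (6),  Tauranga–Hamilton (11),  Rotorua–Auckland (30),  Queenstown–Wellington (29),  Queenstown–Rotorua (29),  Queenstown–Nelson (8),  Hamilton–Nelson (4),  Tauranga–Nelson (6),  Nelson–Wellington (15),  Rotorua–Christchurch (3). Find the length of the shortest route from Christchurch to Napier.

A few of the Christchurch→Napier routes:
Christchurch→Rotorua→Queenstown→Tauranga→Hamilton→Napier: 3 + 29 + 12 + 11 + 13 = 68
Christchurch→Rotorua→Queenstown→Tauranga→Nelson→Hamilton→Napier: 3 + 29 + 12 + 6 + 4 + 13 = 67
Christchurch→Rotorua→Queenstown→Nelson→Hamilton→Napier: 3 + 29 + 8 + 4 + 13 = 57
The minimum is 57 mi.

57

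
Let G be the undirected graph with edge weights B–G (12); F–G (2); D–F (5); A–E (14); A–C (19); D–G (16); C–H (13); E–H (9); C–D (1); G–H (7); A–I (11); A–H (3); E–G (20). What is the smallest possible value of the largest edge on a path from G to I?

Some routes from G to I:
G → H → A → I: max(7, 3, 11) = 11
G → H → E → A → I: max(7, 9, 14, 11) = 14
G → F → D → C → H → A → I: max(2, 5, 1, 13, 3, 11) = 13
G → F → D → C → H → E → A → I: max(2, 5, 1, 13, 9, 14, 11) = 14
The minimum achievable maximum is 11.

11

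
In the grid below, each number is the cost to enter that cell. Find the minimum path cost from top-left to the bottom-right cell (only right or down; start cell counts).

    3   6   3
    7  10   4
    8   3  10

Take (0,0) -> (0,1) -> (0,2) -> (1,2) -> (2,2) for a total of 3 + 6 + 3 + 4 + 10 = 26.

26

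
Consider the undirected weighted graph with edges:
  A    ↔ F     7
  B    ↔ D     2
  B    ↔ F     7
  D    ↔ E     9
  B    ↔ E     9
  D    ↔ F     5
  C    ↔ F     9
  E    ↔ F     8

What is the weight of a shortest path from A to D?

12

Comparing a few candidate routes:
A - F - B - D: 7 + 7 + 2 = 16
A - F - D: 7 + 5 = 12
A - F - E - B - D: 7 + 8 + 9 + 2 = 26
A - F - E - D: 7 + 8 + 9 = 24
Shortest: 12.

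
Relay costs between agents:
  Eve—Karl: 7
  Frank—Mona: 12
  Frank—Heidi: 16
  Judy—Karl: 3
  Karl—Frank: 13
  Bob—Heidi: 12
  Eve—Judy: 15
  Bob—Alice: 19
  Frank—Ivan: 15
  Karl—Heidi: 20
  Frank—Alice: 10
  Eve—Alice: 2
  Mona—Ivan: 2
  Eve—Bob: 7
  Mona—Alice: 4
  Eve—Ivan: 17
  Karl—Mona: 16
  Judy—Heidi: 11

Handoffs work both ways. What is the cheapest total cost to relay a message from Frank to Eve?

12

Comparing a few candidate routes:
Frank→Ivan→Mona→Alice→Eve: 15 + 2 + 4 + 2 = 23
Frank→Karl→Eve: 13 + 7 = 20
Frank→Mona→Alice→Eve: 12 + 4 + 2 = 18
Frank→Alice→Eve: 10 + 2 = 12
Frank→Mona→Ivan→Eve: 12 + 2 + 17 = 31
Shortest: 12.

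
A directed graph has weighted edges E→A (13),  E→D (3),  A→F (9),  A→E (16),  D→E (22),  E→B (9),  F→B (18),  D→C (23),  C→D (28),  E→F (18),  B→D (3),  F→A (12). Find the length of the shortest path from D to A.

Candidate routes:
D - E - A: 22 + 13 = 35
D - E - F - A: 22 + 18 + 12 = 52
Best route has total 35.

35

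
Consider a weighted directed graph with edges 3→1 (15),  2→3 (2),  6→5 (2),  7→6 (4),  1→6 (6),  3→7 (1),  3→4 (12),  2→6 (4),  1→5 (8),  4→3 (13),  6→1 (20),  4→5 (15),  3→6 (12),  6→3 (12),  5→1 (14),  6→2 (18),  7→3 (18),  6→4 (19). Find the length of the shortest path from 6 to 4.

19

Routes from 6 to 4:
6 -> 4: 19
6 -> 2 -> 3 -> 4: 18 + 2 + 12 = 32
6 -> 3 -> 4: 12 + 12 = 24
Shortest: 19.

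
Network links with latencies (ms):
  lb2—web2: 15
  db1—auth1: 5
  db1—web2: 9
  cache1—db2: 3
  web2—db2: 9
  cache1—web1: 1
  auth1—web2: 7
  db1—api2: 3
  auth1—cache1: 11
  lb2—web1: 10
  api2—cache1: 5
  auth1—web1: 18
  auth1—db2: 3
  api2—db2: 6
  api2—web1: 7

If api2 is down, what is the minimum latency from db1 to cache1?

A few of the db1→cache1 routes:
db1 - auth1 - db2 - cache1: 5 + 3 + 3 = 11
db1 - auth1 - cache1: 5 + 11 = 16
db1 - web2 - db2 - cache1: 9 + 9 + 3 = 21
Best route has total 11 ms.

11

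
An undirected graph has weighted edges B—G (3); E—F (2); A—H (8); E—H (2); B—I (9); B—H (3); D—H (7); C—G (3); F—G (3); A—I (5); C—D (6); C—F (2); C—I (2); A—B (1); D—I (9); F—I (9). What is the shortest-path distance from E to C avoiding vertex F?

Some routes from E to C avoiding F:
E → H → B → A → I → C: 2 + 3 + 1 + 5 + 2 = 13
E → H → B → G → C: 2 + 3 + 3 + 3 = 11
E → H → D → C: 2 + 7 + 6 = 15
Best route has total 11.

11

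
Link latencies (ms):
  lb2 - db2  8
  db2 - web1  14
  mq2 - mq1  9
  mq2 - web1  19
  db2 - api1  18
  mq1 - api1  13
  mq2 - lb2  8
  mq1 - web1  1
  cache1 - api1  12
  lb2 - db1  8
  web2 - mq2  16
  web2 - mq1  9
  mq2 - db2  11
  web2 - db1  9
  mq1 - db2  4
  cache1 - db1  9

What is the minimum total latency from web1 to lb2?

A few of the web1→lb2 routes:
web1 -> mq1 -> web2 -> db1 -> lb2: 1 + 9 + 9 + 8 = 27
web1 -> mq1 -> mq2 -> lb2: 1 + 9 + 8 = 18
web1 -> mq1 -> db2 -> lb2: 1 + 4 + 8 = 13
web1 -> db2 -> lb2: 14 + 8 = 22
web1 -> mq1 -> db2 -> mq2 -> lb2: 1 + 4 + 11 + 8 = 24
Best route has total 13 ms.

13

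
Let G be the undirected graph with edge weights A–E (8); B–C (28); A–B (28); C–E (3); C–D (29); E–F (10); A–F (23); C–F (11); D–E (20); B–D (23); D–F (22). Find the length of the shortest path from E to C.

A few of the E→C routes:
E → F → C: 10 + 11 = 21
E → D → C: 20 + 29 = 49
E → D → F → C: 20 + 22 + 11 = 53
E → A → F → C: 8 + 23 + 11 = 42
E → C: 3
Best route has total 3.

3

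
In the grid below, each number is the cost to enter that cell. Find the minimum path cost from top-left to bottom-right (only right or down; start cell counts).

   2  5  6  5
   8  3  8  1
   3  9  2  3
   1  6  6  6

Cheapest: (0,0) -> (0,1) -> (0,2) -> (0,3) -> (1,3) -> (2,3) -> (3,3)
  2 + 5 + 6 + 5 + 1 + 3 + 6 = 28

28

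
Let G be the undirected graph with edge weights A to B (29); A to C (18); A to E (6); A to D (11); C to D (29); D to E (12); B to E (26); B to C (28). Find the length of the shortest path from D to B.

Checking several routes:
D→A→C→B: 11 + 18 + 28 = 57
D→A→E→B: 11 + 6 + 26 = 43
D→A→B: 11 + 29 = 40
D→E→A→B: 12 + 6 + 29 = 47
D→E→B: 12 + 26 = 38
Best route has total 38.

38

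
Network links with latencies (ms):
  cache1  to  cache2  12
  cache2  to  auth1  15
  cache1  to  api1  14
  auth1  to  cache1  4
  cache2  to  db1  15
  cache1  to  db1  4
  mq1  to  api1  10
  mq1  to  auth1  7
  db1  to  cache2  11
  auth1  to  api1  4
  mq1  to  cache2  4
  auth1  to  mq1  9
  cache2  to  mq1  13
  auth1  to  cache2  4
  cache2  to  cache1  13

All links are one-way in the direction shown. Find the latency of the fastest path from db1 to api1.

Some routes from db1 to api1:
db1 → cache2 → mq1 → auth1 → api1: 11 + 13 + 7 + 4 = 35
db1 → cache2 → auth1 → api1: 11 + 15 + 4 = 30
db1 → cache2 → mq1 → api1: 11 + 13 + 10 = 34
Shortest: 30 ms.

30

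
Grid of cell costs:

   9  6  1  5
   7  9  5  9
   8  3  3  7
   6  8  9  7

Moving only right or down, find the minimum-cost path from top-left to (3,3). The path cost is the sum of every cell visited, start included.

38

One optimal route is (0,0) → (0,1) → (0,2) → (1,2) → (2,2) → (2,3) → (3,3).
Its cost is 9 + 6 + 1 + 5 + 3 + 7 + 7 = 38.
For comparison, the top-then-right route costs 44.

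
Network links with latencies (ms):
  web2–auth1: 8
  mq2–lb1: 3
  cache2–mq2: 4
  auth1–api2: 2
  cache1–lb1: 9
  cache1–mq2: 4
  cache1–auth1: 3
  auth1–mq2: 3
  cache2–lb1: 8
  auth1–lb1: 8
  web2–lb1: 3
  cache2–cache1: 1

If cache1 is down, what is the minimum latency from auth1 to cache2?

7

Comparing a few candidate routes:
auth1 -> lb1 -> mq2 -> cache2: 8 + 3 + 4 = 15
auth1 -> lb1 -> cache2: 8 + 8 = 16
auth1 -> mq2 -> cache2: 3 + 4 = 7
auth1 -> mq2 -> lb1 -> cache2: 3 + 3 + 8 = 14
auth1 -> web2 -> lb1 -> mq2 -> cache2: 8 + 3 + 3 + 4 = 18
Best route has total 7 ms.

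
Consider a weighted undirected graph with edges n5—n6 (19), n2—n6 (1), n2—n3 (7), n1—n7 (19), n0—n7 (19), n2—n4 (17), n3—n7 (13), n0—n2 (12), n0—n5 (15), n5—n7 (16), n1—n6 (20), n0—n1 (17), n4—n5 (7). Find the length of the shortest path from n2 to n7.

Some routes from n2 to n7:
n2 → n4 → n5 → n7: 17 + 7 + 16 = 40
n2 → n0 → n5 → n7: 12 + 15 + 16 = 43
n2 → n6 → n5 → n7: 1 + 19 + 16 = 36
n2 → n3 → n7: 7 + 13 = 20
n2 → n0 → n7: 12 + 19 = 31
n2 → n6 → n1 → n7: 1 + 20 + 19 = 40
The minimum is 20.

20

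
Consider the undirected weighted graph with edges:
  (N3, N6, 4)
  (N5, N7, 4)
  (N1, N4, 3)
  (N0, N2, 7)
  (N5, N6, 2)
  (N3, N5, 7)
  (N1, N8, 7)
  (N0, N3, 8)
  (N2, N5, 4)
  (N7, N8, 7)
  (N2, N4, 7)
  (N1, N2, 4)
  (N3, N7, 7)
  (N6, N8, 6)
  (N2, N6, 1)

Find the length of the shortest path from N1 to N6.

A few of the N1→N6 routes:
N1 -> N2 -> N6: 4 + 1 = 5
N1 -> N4 -> N2 -> N6: 3 + 7 + 1 = 11
N1 -> N8 -> N6: 7 + 6 = 13
N1 -> N4 -> N2 -> N5 -> N6: 3 + 7 + 4 + 2 = 16
N1 -> N2 -> N5 -> N6: 4 + 4 + 2 = 10
N1 -> N2 -> N5 -> N3 -> N6: 4 + 4 + 7 + 4 = 19
Best route has total 5.

5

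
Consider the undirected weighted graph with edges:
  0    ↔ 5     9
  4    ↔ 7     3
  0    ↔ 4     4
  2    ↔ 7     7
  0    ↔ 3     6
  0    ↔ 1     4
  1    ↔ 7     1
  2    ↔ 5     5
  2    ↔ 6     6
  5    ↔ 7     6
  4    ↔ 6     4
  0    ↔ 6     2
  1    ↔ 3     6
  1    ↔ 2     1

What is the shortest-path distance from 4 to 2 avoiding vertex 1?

10

Checking several routes:
4 - 7 - 2: 3 + 7 = 10
4 - 7 - 5 - 2: 3 + 6 + 5 = 14
4 - 0 - 6 - 2: 4 + 2 + 6 = 12
4 - 6 - 2: 4 + 6 = 10
4 - 0 - 5 - 2: 4 + 9 + 5 = 18
Best route has total 10.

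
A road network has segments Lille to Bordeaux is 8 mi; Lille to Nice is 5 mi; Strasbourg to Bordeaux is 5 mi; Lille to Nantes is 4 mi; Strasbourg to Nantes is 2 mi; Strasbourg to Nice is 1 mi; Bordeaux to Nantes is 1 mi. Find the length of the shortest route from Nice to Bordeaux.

Comparing a few candidate routes:
Nice - Strasbourg - Bordeaux: 1 + 5 = 6
Nice - Lille - Nantes - Bordeaux: 5 + 4 + 1 = 10
Nice - Strasbourg - Nantes - Bordeaux: 1 + 2 + 1 = 4
Best route has total 4 mi.

4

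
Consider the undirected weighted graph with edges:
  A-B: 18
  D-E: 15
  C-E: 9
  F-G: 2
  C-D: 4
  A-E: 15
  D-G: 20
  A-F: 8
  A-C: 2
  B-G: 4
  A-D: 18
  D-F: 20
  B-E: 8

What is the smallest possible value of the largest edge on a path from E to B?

8

A few of the E→B routes:
E→B: max(8) = 8
E→D→C→A→F→G→B: max(15, 4, 2, 8, 2, 4) = 15
E→A→F→G→B: max(15, 8, 2, 4) = 15
E→C→A→F→G→B: max(9, 2, 8, 2, 4) = 9
Best route has worst link 8.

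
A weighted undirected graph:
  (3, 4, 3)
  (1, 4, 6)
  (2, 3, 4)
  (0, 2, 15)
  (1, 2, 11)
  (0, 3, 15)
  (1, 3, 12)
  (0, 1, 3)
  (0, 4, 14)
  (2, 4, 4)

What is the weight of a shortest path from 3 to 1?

Comparing a few candidate routes:
3 - 2 - 4 - 1: 4 + 4 + 6 = 14
3 - 2 - 1: 4 + 11 = 15
3 - 0 - 1: 15 + 3 = 18
3 - 1: 12
3 - 4 - 1: 3 + 6 = 9
Shortest: 9.

9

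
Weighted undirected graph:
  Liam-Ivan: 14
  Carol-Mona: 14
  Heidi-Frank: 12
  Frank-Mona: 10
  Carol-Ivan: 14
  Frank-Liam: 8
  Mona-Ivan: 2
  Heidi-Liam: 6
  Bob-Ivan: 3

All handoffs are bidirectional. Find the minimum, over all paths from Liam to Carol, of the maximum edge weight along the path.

14

Some routes from Liam to Carol:
Liam -> Heidi -> Frank -> Mona -> Carol: max(6, 12, 10, 14) = 14
Liam -> Frank -> Mona -> Ivan -> Carol: max(8, 10, 2, 14) = 14
Liam -> Frank -> Mona -> Carol: max(8, 10, 14) = 14
Liam -> Ivan -> Mona -> Carol: max(14, 2, 14) = 14
Liam -> Ivan -> Carol: max(14, 14) = 14
Best route has worst link 14.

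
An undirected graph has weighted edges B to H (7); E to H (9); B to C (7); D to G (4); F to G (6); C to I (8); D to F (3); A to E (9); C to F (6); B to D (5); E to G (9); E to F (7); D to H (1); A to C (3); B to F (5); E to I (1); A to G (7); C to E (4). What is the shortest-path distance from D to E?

Comparing a few candidate routes:
D -> G -> E: 4 + 9 = 13
D -> F -> E: 3 + 7 = 10
D -> F -> C -> E: 3 + 6 + 4 = 13
D -> H -> E: 1 + 9 = 10
Shortest: 10.

10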